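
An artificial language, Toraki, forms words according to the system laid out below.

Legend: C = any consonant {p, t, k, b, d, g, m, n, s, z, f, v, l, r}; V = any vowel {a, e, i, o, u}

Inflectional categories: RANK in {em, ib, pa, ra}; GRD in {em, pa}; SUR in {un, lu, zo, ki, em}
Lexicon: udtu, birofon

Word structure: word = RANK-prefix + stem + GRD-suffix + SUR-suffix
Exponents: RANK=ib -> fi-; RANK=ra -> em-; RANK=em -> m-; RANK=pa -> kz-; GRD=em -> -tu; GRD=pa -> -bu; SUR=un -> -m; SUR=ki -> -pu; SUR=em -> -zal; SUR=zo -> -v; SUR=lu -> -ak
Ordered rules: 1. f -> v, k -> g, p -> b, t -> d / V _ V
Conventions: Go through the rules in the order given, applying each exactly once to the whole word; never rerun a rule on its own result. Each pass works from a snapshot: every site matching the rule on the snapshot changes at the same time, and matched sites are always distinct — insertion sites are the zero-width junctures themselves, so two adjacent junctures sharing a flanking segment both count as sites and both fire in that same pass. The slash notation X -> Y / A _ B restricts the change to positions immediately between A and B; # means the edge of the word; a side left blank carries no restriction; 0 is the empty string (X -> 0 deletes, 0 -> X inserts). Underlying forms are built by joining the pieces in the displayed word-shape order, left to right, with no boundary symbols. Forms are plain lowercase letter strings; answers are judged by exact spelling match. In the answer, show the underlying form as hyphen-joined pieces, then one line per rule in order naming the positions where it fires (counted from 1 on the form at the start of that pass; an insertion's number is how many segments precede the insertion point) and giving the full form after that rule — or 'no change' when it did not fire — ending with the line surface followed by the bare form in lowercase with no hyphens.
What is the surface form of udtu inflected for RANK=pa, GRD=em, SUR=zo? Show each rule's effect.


underlying: kz-udtu-tu-v
1. f -> v, k -> g, p -> b, t -> d / V _ V: fires at position(s) 7: kzudtuduv
surface: kzudtuduv


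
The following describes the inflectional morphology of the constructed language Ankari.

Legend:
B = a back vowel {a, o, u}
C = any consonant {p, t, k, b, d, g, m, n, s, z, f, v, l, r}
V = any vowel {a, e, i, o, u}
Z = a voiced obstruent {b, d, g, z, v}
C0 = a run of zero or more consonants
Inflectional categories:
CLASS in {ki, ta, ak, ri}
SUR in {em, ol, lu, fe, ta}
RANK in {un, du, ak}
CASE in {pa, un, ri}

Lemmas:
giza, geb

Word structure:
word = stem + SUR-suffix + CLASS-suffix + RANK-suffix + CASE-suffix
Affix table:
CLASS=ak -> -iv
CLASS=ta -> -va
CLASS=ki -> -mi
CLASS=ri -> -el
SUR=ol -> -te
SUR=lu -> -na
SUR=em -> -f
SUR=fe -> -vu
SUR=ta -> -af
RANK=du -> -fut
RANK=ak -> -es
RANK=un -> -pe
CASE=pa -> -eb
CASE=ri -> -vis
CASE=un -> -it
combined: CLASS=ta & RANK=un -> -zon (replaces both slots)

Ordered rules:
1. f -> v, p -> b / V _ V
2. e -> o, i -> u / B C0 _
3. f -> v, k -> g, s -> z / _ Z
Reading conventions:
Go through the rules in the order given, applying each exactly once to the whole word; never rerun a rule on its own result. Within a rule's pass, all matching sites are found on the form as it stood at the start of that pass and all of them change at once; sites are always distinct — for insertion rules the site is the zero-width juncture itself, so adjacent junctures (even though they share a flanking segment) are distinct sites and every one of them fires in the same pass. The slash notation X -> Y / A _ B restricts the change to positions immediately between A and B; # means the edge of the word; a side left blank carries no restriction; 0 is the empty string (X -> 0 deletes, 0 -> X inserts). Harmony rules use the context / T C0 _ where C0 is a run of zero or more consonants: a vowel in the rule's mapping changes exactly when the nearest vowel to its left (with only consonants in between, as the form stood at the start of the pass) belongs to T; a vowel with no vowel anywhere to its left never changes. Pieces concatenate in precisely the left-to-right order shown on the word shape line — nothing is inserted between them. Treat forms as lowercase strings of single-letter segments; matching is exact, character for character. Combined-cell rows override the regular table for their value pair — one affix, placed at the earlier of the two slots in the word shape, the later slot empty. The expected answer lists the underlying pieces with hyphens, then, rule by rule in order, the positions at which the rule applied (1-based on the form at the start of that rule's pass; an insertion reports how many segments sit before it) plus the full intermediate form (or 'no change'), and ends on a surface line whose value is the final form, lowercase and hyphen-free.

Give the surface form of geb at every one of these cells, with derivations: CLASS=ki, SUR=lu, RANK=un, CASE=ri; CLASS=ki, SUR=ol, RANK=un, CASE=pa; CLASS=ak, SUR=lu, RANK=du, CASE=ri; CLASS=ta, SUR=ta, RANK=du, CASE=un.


cell CLASS=ki, SUR=lu, RANK=un, CASE=ri:
underlying: geb-na-mi-pe-vis
1. f -> v, p -> b / V _ V: fires at position(s) 8: gebnamibevis
2. e -> o, i -> u / B C0 _: fires at position(s) 7: gebnamubevis
3. f -> v, k -> g, s -> z / _ Z: no change
surface: gebnamubevis

cell CLASS=ki, SUR=ol, RANK=un, CASE=pa:
underlying: geb-te-mi-pe-eb
1. f -> v, p -> b / V _ V: fires at position(s) 8: gebtemibeeb
2. e -> o, i -> u / B C0 _: no change
3. f -> v, k -> g, s -> z / _ Z: no change
surface: gebtemibeeb

cell CLASS=ak, SUR=lu, RANK=du, CASE=ri:
underlying: geb-na-iv-fut-vis
1. f -> v, p -> b / V _ V: no change
2. e -> o, i -> u / B C0 _: fires at position(s) 6, 12: gebnauvfutvus
3. f -> v, k -> g, s -> z / _ Z: no change
surface: gebnauvfutvus

cell CLASS=ta, SUR=ta, RANK=du, CASE=un:
underlying: geb-af-va-fut-it
1. f -> v, p -> b / V _ V: fires at position(s) 8: gebafvavutit
2. e -> o, i -> u / B C0 _: fires at position(s) 11: gebafvavutut
3. f -> v, k -> g, s -> z / _ Z: fires at position(s) 5: gebavvavutut
surface: gebavvavutut


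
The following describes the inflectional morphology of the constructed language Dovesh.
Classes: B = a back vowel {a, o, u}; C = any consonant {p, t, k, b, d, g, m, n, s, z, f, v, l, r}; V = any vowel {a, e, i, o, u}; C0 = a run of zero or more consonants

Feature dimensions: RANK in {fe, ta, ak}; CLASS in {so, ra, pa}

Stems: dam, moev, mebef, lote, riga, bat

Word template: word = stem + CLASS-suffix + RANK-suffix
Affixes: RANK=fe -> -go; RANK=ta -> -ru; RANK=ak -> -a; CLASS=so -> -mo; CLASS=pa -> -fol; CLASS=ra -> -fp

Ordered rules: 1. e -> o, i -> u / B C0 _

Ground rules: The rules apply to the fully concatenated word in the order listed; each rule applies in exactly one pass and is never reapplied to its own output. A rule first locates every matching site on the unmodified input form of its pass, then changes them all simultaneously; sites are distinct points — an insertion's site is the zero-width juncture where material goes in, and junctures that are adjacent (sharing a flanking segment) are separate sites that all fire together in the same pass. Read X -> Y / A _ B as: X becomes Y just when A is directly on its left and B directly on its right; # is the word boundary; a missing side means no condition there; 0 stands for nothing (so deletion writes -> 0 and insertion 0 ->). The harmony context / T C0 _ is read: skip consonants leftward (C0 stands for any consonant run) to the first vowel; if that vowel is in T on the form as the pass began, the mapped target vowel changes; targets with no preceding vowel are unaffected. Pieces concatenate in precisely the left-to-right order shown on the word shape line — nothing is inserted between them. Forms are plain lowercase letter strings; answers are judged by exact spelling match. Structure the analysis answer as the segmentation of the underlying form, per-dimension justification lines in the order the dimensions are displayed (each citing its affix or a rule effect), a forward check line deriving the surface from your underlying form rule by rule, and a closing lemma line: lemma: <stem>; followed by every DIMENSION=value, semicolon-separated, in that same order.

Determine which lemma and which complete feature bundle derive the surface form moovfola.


underlying: moev-fol-a
RANK=ak - signalled by the affix -a
CLASS=pa - signalled by the affix -fol
check: moevfola -> moovfola
lemma: moev; RANK=ak; CLASS=pa


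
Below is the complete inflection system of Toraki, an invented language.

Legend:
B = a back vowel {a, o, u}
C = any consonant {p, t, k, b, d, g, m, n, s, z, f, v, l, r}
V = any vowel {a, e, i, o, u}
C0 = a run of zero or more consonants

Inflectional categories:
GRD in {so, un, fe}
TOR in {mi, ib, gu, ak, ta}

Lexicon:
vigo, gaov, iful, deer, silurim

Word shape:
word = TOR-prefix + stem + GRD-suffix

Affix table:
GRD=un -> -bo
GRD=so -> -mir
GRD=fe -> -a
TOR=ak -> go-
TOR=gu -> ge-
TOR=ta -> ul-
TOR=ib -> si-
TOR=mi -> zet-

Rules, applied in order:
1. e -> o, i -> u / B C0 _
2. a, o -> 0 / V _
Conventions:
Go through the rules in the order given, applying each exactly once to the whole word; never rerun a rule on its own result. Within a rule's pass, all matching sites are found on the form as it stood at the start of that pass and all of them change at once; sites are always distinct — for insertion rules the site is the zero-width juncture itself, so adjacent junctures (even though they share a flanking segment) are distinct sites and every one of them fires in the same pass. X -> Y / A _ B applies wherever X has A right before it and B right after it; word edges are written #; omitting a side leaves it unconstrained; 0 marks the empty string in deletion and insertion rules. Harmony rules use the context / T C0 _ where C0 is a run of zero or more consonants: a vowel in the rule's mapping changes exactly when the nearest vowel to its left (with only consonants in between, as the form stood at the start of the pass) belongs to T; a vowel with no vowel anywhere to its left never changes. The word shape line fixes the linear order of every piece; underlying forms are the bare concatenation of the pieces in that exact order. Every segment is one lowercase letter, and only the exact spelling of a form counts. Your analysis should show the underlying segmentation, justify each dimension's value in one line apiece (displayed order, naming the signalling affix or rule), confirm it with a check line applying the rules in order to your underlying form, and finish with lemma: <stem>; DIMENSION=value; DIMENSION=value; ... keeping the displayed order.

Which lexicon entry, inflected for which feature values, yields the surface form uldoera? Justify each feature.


underlying: ul-deer-a
GRD=fe - signalled by the affix -a
TOR=ta - signalled by the affix ul-
check: uldeera -> uldoera -> uldoera
lemma: deer; GRD=fe; TOR=ta


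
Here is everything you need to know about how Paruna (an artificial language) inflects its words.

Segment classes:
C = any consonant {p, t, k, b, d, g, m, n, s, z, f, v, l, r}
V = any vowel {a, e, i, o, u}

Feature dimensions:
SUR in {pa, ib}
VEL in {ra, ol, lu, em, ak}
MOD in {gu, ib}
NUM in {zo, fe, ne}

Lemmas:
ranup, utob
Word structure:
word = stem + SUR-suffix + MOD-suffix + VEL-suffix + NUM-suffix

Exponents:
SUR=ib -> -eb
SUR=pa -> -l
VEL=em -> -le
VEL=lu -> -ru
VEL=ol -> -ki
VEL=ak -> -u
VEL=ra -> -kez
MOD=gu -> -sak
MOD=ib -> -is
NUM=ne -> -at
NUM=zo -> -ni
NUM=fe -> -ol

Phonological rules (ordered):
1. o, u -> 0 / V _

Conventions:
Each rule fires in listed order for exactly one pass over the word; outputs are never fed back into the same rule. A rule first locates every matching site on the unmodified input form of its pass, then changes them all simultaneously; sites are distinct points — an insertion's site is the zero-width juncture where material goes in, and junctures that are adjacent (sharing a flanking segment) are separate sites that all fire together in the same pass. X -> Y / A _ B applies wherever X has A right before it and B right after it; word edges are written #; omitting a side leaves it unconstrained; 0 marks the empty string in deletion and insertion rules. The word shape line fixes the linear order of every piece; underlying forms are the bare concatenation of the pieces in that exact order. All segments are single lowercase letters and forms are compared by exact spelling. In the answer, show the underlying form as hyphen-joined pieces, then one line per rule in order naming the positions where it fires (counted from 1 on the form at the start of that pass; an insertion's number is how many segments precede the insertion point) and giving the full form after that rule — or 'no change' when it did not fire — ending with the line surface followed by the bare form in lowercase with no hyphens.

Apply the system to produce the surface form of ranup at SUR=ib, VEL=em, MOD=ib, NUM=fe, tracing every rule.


underlying: ranup-eb-is-le-ol
1. o, u -> 0 / V _: fires at position(s) 12: ranupebislel
surface: ranupebislel


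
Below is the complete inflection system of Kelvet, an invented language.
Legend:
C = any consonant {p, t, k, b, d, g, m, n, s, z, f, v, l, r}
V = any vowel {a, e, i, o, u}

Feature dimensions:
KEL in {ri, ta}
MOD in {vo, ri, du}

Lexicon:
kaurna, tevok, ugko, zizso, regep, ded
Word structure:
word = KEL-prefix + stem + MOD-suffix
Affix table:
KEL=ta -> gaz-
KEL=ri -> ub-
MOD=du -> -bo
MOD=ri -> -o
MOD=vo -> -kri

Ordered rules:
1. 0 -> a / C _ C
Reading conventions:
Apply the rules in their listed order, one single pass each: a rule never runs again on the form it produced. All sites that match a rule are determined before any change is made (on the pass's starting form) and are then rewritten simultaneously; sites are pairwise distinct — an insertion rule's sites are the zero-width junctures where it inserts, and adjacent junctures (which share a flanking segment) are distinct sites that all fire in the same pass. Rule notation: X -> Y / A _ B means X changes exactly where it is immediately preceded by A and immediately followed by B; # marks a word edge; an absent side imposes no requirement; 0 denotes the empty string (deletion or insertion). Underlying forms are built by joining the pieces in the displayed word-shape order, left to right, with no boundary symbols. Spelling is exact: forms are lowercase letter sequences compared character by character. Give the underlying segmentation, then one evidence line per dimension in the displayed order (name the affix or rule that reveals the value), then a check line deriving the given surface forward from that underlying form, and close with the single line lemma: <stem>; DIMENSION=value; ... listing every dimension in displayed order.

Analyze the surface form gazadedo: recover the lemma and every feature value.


underlying: gaz-ded-o
KEL=ta - signalled by the affix gaz-
MOD=ri - signalled by the affix -o
check: gazdedo -> gazadedo
lemma: ded; KEL=ta; MOD=ri


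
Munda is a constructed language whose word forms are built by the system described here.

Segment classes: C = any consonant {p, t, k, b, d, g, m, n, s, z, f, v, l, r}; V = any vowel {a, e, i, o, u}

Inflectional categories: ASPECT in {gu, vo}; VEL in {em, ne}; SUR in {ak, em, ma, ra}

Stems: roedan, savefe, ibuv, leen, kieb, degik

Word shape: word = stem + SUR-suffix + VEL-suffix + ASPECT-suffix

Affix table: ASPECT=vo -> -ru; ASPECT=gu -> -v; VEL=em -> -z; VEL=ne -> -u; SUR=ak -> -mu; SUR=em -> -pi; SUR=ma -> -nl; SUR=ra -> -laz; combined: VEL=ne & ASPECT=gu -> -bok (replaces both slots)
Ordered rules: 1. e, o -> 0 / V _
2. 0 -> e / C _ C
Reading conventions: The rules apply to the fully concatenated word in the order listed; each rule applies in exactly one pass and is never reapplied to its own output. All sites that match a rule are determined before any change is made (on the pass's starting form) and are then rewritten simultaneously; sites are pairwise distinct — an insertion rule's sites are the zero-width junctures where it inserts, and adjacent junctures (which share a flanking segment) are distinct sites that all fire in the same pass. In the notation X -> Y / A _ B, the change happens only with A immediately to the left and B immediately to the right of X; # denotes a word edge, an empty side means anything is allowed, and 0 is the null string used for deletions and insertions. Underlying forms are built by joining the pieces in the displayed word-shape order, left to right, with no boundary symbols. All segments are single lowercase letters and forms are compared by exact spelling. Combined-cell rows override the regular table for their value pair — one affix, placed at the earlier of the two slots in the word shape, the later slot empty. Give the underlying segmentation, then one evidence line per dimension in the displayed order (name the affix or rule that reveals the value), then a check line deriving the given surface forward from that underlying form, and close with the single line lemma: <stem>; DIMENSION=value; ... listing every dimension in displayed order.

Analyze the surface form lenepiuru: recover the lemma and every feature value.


underlying: leen-pi-u-ru
ASPECT=vo - signalled by the affix -ru
VEL=ne - signalled by the affix -u
SUR=em - signalled by the affix -pi
check: leenpiuru -> lenpiuru -> lenepiuru
lemma: leen; ASPECT=vo; VEL=ne; SUR=em


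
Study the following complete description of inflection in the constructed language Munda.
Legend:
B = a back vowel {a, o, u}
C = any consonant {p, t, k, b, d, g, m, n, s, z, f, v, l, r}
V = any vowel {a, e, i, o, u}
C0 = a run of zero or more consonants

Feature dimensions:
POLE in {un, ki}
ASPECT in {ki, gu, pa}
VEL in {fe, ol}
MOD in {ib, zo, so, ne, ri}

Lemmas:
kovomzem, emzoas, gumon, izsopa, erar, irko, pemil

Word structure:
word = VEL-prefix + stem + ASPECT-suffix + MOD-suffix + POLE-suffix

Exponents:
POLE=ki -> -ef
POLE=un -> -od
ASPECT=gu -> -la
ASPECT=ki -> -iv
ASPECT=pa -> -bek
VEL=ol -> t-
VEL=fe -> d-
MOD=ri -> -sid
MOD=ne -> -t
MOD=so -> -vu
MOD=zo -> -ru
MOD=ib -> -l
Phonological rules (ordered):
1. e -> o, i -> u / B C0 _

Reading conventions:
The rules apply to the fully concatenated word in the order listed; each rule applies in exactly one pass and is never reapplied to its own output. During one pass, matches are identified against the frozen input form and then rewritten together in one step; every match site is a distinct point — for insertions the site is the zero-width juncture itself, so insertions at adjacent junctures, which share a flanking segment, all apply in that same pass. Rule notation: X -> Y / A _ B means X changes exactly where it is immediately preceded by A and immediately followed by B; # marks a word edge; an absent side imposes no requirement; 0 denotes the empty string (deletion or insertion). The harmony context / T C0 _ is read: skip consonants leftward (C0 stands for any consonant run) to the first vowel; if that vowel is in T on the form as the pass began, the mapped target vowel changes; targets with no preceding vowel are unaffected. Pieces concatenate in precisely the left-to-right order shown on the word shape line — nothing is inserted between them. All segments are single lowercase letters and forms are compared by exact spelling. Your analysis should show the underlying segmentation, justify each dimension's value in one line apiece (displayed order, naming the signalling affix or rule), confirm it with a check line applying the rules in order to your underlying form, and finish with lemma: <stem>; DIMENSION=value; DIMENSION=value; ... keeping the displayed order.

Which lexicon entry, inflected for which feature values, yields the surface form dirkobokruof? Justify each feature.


underlying: d-irko-bek-ru-ef
POLE=ki - signalled by the affix -ef
ASPECT=pa - signalled by the affix -bek
VEL=fe - signalled by the affix d-
MOD=zo - signalled by the affix -ru
check: dirkobekruef -> dirkobokruof
lemma: irko; POLE=ki; ASPECT=pa; VEL=fe; MOD=zo


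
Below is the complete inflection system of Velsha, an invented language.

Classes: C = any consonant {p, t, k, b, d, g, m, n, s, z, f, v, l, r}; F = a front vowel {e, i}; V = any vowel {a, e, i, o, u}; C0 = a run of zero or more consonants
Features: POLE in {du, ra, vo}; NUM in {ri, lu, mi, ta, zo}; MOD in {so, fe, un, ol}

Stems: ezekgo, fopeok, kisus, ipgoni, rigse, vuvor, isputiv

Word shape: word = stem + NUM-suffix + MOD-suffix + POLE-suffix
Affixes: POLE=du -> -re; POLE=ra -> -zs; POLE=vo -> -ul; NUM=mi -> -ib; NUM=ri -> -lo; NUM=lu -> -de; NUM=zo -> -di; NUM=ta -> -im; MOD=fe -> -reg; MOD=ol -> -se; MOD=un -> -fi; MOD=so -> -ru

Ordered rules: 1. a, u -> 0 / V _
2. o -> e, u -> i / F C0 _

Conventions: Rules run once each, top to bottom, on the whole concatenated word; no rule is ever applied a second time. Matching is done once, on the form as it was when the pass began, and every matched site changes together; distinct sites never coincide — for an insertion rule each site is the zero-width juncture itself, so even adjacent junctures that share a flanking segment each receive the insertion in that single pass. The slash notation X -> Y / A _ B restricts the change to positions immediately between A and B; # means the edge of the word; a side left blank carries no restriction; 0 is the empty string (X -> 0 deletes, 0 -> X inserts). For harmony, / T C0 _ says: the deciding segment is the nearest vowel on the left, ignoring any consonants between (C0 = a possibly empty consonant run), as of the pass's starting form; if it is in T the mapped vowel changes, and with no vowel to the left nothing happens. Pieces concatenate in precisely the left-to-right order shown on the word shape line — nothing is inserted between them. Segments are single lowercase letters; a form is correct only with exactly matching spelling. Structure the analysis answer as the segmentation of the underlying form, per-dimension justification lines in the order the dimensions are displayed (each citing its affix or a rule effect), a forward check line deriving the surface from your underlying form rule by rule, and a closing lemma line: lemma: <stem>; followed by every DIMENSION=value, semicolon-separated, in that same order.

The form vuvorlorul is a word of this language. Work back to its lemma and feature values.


underlying: vuvor-lo-ru-ul
POLE=vo - signalled by the affix -ul
NUM=ri - signalled by the affix -lo
MOD=so - signalled by the affix -ru
check: vuvorloruul -> vuvorlorul -> vuvorlorul
lemma: vuvor; POLE=vo; NUM=ri; MOD=so


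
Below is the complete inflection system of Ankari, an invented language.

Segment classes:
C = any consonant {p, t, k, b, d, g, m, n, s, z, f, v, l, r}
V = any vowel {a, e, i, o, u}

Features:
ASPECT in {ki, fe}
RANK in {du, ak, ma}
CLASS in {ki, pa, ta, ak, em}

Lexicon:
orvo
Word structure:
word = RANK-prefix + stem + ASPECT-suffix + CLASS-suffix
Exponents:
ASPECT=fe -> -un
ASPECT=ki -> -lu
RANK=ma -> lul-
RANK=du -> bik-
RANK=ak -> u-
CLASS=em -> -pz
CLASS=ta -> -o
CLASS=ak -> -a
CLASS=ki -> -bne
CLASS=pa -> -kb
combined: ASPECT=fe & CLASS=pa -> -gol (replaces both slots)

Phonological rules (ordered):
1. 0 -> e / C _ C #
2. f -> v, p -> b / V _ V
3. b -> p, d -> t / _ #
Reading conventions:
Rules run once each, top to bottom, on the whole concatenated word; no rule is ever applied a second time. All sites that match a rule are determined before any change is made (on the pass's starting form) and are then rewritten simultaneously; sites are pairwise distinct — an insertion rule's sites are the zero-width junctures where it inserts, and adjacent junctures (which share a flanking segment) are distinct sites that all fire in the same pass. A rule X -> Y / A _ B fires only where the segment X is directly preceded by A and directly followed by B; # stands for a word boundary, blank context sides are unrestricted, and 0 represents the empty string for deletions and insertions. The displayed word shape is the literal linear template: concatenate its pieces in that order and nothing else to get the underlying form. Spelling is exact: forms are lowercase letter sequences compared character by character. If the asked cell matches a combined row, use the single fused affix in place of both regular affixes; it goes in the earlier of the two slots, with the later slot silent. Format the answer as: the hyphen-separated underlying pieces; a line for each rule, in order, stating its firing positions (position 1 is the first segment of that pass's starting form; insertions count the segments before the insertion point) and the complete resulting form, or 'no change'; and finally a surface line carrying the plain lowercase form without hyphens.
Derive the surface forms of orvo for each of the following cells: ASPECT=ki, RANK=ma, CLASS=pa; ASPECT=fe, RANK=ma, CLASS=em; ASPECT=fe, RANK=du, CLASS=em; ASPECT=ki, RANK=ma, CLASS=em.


cell ASPECT=ki, RANK=ma, CLASS=pa:
underlying: lul-orvo-lu-kb
1. 0 -> e / C _ C #: inserts after position(s) 10: lulorvolukeb
2. f -> v, p -> b / V _ V: no change
3. b -> p, d -> t / _ #: fires at position(s) 12: lulorvolukep
surface: lulorvolukep

cell ASPECT=fe, RANK=ma, CLASS=em:
underlying: lul-orvo-un-pz
1. 0 -> e / C _ C #: inserts after position(s) 10: lulorvounpez
2. f -> v, p -> b / V _ V: no change
3. b -> p, d -> t / _ #: no change
surface: lulorvounpez

cell ASPECT=fe, RANK=du, CLASS=em:
underlying: bik-orvo-un-pz
1. 0 -> e / C _ C #: inserts after position(s) 10: bikorvounpez
2. f -> v, p -> b / V _ V: no change
3. b -> p, d -> t / _ #: no change
surface: bikorvounpez

cell ASPECT=ki, RANK=ma, CLASS=em:
underlying: lul-orvo-lu-pz
1. 0 -> e / C _ C #: inserts after position(s) 10: lulorvolupez
2. f -> v, p -> b / V _ V: fires at position(s) 10: lulorvolubez
3. b -> p, d -> t / _ #: no change
surface: lulorvolubez


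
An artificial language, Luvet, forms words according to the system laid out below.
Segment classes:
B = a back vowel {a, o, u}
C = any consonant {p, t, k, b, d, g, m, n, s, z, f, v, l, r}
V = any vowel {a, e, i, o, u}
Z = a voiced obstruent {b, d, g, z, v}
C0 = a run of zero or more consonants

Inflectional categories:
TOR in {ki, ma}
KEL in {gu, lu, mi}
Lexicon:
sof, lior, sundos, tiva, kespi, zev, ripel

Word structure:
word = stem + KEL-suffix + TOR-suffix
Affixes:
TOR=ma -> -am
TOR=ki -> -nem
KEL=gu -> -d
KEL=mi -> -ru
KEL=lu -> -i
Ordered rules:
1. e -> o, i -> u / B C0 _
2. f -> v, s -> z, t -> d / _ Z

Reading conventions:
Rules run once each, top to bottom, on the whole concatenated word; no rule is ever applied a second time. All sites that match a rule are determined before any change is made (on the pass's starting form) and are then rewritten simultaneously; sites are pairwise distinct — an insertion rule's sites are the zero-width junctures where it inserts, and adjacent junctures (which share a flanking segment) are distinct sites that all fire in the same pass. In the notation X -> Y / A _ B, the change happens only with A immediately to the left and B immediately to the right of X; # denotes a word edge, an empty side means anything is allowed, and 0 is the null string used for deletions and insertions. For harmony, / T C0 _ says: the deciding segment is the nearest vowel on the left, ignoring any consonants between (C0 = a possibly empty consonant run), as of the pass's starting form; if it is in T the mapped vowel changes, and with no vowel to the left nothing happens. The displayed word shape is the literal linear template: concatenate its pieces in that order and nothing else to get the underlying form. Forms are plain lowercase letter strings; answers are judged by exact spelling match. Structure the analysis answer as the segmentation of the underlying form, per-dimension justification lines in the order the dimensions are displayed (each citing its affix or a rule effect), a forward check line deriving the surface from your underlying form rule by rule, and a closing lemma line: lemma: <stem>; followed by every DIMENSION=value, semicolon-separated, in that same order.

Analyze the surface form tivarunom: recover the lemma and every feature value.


underlying: tiva-ru-nem
TOR=ki - signalled by the affix -nem
KEL=mi - signalled by the affix -ru
check: tivarunem -> tivarunom -> tivarunom
lemma: tiva; TOR=ki; KEL=mi


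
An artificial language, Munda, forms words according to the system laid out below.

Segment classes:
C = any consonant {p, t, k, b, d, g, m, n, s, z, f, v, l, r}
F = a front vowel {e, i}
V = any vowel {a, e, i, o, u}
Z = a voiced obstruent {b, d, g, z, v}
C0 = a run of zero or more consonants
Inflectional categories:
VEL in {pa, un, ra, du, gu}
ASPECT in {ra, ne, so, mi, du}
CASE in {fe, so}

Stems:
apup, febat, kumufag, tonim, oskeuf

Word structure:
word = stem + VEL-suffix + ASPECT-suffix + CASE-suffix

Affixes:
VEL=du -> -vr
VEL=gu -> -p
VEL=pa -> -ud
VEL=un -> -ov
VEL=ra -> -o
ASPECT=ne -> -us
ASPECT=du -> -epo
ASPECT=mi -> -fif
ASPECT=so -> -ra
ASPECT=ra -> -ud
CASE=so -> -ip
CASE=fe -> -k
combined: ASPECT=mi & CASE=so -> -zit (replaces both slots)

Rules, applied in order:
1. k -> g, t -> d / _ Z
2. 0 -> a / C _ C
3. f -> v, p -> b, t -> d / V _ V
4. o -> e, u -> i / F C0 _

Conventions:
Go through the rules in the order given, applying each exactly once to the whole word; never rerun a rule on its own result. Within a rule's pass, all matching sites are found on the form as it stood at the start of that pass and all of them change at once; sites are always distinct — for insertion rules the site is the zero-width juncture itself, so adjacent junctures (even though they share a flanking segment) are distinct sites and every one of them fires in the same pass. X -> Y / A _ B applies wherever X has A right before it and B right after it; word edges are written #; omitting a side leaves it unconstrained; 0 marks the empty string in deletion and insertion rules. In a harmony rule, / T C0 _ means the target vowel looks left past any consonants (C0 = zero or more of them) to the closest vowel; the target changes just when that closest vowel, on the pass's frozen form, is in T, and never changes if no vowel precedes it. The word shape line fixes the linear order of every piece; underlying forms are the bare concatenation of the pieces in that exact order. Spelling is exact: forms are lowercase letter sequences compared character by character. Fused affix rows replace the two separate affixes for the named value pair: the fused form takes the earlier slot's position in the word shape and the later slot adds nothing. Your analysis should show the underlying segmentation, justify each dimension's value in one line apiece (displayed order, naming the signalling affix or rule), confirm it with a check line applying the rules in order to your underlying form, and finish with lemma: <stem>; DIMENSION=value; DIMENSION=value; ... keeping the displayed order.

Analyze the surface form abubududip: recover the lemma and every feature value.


underlying: apup-ud-ud-ip
VEL=pa - signalled by the affix -ud
ASPECT=ra - signalled by the affix -ud
CASE=so - signalled by the affix -ip
check: apupududip -> apupududip -> apupududip -> abubududip -> abubududip
lemma: apup; VEL=pa; ASPECT=ra; CASE=so


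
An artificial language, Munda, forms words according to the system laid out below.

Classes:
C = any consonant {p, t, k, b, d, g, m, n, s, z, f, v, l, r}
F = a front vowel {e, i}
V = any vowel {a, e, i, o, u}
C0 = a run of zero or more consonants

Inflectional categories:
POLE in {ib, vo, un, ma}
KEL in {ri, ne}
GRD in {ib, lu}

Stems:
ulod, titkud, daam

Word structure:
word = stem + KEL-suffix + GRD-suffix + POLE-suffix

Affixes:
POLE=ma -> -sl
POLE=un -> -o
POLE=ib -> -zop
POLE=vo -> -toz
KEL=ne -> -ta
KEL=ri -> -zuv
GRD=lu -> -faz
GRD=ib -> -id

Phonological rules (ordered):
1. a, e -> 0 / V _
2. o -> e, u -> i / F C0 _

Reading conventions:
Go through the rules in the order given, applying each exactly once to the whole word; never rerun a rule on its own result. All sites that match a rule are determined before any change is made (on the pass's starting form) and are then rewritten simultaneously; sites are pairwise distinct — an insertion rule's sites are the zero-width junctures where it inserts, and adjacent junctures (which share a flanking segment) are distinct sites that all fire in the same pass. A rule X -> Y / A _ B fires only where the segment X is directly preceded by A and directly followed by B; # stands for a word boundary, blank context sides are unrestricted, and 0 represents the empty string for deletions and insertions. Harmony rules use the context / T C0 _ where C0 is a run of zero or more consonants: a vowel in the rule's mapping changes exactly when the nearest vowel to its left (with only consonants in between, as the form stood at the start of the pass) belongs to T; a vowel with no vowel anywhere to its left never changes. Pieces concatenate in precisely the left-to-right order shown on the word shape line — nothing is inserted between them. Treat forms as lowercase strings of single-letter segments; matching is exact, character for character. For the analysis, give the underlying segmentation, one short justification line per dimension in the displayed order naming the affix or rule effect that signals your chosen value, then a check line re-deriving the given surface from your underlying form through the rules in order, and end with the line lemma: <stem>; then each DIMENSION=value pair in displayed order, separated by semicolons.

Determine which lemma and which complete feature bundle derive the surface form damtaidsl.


underlying: daam-ta-id-sl
POLE=ma - signalled by the affix -sl
KEL=ne - signalled by the affix -ta
GRD=ib - signalled by the affix -id
check: daamtaidsl -> damtaidsl -> damtaidsl
lemma: daam; POLE=ma; KEL=ne; GRD=ib


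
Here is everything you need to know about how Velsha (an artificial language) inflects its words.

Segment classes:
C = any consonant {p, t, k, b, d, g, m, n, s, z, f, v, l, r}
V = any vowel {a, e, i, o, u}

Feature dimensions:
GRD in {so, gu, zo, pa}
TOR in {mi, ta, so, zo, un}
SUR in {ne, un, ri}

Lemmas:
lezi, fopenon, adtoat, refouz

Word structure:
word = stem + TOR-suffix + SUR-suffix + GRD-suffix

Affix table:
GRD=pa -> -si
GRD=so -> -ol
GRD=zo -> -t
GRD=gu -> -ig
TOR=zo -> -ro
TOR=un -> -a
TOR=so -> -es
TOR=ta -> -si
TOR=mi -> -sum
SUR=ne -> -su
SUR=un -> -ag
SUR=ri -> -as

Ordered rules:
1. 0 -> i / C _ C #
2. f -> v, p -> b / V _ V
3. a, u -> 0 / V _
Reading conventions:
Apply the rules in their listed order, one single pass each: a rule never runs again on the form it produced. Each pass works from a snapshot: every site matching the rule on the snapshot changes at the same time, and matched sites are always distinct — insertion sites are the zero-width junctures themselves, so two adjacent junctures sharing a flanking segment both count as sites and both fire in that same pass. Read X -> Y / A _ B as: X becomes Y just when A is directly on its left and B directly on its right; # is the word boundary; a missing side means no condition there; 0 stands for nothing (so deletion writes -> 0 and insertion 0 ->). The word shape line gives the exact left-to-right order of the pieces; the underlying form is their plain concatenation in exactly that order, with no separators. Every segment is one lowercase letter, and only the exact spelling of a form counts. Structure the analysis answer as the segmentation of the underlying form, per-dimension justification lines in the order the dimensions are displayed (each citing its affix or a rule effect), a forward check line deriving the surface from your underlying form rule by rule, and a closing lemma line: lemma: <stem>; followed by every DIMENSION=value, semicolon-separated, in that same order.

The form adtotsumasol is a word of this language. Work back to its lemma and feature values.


underlying: adtoat-sum-as-ol
GRD=so - signalled by the affix -ol
TOR=mi - signalled by the affix -sum
SUR=ri - signalled by the affix -as
check: adtoatsumasol -> adtoatsumasol -> adtoatsumasol -> adtotsumasol
lemma: adtoat; GRD=so; TOR=mi; SUR=ri


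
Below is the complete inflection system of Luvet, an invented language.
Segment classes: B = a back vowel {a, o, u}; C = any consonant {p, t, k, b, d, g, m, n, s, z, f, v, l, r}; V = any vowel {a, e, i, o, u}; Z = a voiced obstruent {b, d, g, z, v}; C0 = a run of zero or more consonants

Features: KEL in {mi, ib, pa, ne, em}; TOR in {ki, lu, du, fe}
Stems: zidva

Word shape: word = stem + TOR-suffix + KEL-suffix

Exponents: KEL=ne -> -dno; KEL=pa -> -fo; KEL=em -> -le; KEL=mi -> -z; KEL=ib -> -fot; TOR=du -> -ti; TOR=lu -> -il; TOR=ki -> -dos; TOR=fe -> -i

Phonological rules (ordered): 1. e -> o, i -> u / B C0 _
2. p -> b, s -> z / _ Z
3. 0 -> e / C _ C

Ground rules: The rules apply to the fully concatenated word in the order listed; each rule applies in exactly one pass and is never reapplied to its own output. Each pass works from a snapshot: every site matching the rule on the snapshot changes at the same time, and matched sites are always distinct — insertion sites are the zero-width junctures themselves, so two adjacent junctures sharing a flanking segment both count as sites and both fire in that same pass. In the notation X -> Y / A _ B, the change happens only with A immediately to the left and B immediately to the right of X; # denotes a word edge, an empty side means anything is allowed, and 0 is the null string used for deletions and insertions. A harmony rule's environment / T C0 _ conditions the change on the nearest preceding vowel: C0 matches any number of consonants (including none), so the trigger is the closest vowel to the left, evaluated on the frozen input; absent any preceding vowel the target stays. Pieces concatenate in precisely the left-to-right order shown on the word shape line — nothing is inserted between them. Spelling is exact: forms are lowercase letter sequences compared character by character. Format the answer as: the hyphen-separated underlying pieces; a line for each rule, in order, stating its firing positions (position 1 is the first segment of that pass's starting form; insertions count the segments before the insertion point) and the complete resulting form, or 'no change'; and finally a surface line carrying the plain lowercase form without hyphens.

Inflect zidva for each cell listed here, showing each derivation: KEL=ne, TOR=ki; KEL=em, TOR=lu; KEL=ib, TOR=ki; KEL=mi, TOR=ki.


cell KEL=ne, TOR=ki:
underlying: zidva-dos-dno
1. e -> o, i -> u / B C0 _: no change
2. p -> b, s -> z / _ Z: fires at position(s) 8: zidvadozdno
3. 0 -> e / C _ C: inserts after position(s) 3, 8, 9: zidevadozedeno
surface: zidevadozedeno

cell KEL=em, TOR=lu:
underlying: zidva-il-le
1. e -> o, i -> u / B C0 _: fires at position(s) 6: zidvaulle
2. p -> b, s -> z / _ Z: no change
3. 0 -> e / C _ C: inserts after position(s) 3, 7: zidevaulele
surface: zidevaulele

cell KEL=ib, TOR=ki:
underlying: zidva-dos-fot
1. e -> o, i -> u / B C0 _: no change
2. p -> b, s -> z / _ Z: no change
3. 0 -> e / C _ C: inserts after position(s) 3, 8: zidevadosefot
surface: zidevadosefot

cell KEL=mi, TOR=ki:
underlying: zidva-dos-z
1. e -> o, i -> u / B C0 _: no change
2. p -> b, s -> z / _ Z: fires at position(s) 8: zidvadozz
3. 0 -> e / C _ C: inserts after position(s) 3, 8: zidevadozez
surface: zidevadozez


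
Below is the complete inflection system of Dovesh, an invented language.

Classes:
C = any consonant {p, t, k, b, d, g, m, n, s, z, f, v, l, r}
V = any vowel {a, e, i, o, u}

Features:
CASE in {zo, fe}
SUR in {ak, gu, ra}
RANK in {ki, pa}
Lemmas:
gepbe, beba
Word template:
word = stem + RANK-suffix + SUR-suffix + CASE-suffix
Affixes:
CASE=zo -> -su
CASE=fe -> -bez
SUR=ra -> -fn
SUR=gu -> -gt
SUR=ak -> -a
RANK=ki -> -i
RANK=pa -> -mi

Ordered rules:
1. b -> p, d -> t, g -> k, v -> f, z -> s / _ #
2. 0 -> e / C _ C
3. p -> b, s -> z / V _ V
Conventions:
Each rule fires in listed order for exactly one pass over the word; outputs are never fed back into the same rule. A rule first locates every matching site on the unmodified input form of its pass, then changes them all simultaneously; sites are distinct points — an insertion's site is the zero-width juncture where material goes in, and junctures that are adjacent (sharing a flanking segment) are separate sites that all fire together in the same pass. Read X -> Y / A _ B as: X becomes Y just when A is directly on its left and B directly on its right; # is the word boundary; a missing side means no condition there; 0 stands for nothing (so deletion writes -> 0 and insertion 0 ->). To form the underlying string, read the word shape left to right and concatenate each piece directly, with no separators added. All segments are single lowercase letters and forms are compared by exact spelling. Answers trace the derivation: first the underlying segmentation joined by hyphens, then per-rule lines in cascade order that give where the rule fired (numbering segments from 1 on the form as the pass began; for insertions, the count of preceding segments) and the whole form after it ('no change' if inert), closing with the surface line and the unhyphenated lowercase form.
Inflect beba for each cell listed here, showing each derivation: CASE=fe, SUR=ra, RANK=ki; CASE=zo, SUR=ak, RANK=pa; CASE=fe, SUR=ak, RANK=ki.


cell CASE=fe, SUR=ra, RANK=ki:
underlying: beba-i-fn-bez
1. b -> p, d -> t, g -> k, v -> f, z -> s / _ #: fires at position(s) 10: bebaifnbes
2. 0 -> e / C _ C: inserts after position(s) 6, 7: bebaifenebes
3. p -> b, s -> z / V _ V: no change
surface: bebaifenebes

cell CASE=zo, SUR=ak, RANK=pa:
underlying: beba-mi-a-su
1. b -> p, d -> t, g -> k, v -> f, z -> s / _ #: no change
2. 0 -> e / C _ C: no change
3. p -> b, s -> z / V _ V: fires at position(s) 8: bebamiazu
surface: bebamiazu

cell CASE=fe, SUR=ak, RANK=ki:
underlying: beba-i-a-bez
1. b -> p, d -> t, g -> k, v -> f, z -> s / _ #: fires at position(s) 9: bebaiabes
2. 0 -> e / C _ C: no change
3. p -> b, s -> z / V _ V: no change
surface: bebaiabes
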